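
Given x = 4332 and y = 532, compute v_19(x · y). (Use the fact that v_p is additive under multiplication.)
v_19(2304624) = 3

v_p(x) = 2 (factor: 4332 = 19^2 · 12); v_p(y) = 1 (factor: 532 = 19^1 · 28). Additivity: v_p(xy) = v_p(x) + v_p(y) = 2 + 1 = 3. (Direct check: xy = 2304624 = 19^3 · (336).)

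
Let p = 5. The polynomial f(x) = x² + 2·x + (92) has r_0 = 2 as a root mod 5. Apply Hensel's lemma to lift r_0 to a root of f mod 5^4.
r_3 = 402 (mod 625)

Hensel: r_{i+1} = r_i − f(r_i)·(f′(r_i))^{-1} mod 5^{i+2}, f′(x) = 2x + 2. Iterate:
  r_0 = 2 (mod 5)
  r_1 = 2 (mod 25)
  r_2 = 27 (mod 125)
  r_3 = 402 (mod 625)
Final: r = 402 satisfies f(r) ≡ 0 mod 5^4.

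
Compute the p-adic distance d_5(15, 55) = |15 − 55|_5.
d_5(15, 55) = 1/5

Step 1 — x − y = 15 − 55 = -40. Step 2 — v_5(-40) = 1 (factor: -40 = −(5^1 · 8); the sign does not affect v_p). Step 3 — |x − y|_5 = 5^{-1} = 1/5.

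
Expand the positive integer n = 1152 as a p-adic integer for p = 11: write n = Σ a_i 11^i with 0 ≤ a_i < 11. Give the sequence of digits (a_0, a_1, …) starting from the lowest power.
(a_0, a_1, …) = (8, 5, 9)

Repeated division by 11 gives the digits low-to-high: 1152 = 8 + 5·11^1 + 9·11^2. Digit sequence: (8, 5, 9).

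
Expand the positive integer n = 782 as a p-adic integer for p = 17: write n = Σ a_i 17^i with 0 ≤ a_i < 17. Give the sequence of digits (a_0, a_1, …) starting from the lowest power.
(a_0, a_1, …) = (0, 12, 2)

Repeated division by 17 gives the digits low-to-high: 782 = 12·17^1 + 2·17^2. Digit sequence: (0, 12, 2).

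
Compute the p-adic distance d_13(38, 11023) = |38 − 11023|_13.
d_13(38, 11023) = 1/2197

Step 1 — x − y = 38 − 11023 = -10985. Step 2 — v_13(-10985) = 3 (factor: -10985 = −(13^3 · 5); the sign does not affect v_p). Step 3 — |x − y|_13 = 13^{-3} = 1/2197.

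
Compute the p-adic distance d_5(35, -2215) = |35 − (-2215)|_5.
d_5(35, -2215) = 1/125

Step 1 — x − y = 35 − (-2215) = 2250. Step 2 — v_5(2250) = 3 (factor: 2250 = (5^3 · 18); the sign does not affect v_p). Step 3 — |x − y|_5 = 5^{-3} = 1/125.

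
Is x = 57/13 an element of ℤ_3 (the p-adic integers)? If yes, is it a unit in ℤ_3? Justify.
x ∈ ℤ_3 but not a unit; v_3(x) = 1 > 0

ℤ_3 = {x ∈ ℚ_3 : v_3(x) ≥ 0} and ℤ_3^× = {x ∈ ℤ_3 : v_3(x) = 0}. Here v_3(57/13) = v_3(num) − v_3(den) = 1; compare against these criteria.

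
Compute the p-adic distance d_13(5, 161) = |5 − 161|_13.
d_13(5, 161) = 1/13

Step 1 — x − y = 5 − 161 = -156. Step 2 — v_13(-156) = 1 (factor: -156 = −(13^1 · 12); the sign does not affect v_p). Step 3 — |x − y|_13 = 13^{-1} = 1/13.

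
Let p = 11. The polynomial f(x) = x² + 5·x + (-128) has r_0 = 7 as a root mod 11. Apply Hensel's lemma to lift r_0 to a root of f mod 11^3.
r_2 = 1041 (mod 1331)

Hensel: r_{i+1} = r_i − f(r_i)·(f′(r_i))^{-1} mod 11^{i+2}, f′(x) = 2x + 5. Iterate:
  r_0 = 7 (mod 11)
  r_1 = 73 (mod 121)
  r_2 = 1041 (mod 1331)
Final: r = 1041 satisfies f(r) ≡ 0 mod 11^3.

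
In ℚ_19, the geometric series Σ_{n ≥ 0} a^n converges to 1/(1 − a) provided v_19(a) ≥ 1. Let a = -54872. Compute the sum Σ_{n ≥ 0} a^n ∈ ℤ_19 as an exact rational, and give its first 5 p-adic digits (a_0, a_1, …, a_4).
Σ a^n = 1/(1 − a) = 1/54873;  first 5 digits = (1, 0, 0, 11, 18)

v_19(a) = 3 ≥ 1, so the series converges in ℤ_19 to 1/(1 − a) = 1/(1 − (-54872)) = 1/54873. Expand this rational in ℤ_19: compute digits iteratively via d_i = x_i mod 19, x_{i+1} = (x_i − d_i)/19. The first 5 digits are (1, 0, 0, 11, 18).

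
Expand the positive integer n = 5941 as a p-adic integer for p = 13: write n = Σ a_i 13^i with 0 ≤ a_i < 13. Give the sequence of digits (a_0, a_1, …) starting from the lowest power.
(a_0, a_1, …) = (0, 2, 9, 2)

Repeated division by 13 gives the digits low-to-high: 5941 = 2·13^1 + 9·13^2 + 2·13^3. Digit sequence: (0, 2, 9, 2).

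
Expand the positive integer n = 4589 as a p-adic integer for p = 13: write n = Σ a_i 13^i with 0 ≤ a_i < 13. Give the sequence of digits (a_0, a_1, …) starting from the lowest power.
(a_0, a_1, …) = (0, 2, 1, 2)

Repeated division by 13 gives the digits low-to-high: 4589 = 2·13^1 + 1·13^2 + 2·13^3. Digit sequence: (0, 2, 1, 2).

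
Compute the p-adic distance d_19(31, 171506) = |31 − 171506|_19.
d_19(31, 171506) = 1/6859

Step 1 — x − y = 31 − 171506 = -171475. Step 2 — v_19(-171475) = 3 (factor: -171475 = −(19^3 · 25); the sign does not affect v_p). Step 3 — |x − y|_19 = 19^{-3} = 1/6859.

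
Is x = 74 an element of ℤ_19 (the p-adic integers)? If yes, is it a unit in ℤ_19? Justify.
x ∈ ℤ_19^× (unit); v_19(x) = 0

ℤ_19 = {x ∈ ℚ_19 : v_19(x) ≥ 0} and ℤ_19^× = {x ∈ ℤ_19 : v_19(x) = 0}. Here v_19(74) = v_19(num) − v_19(den) = 0; compare against these criteria.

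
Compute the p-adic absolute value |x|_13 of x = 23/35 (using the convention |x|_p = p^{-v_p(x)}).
|23/35|_13 = 1

Step 1 — compute v_13(x) by factoring powers of 13 out of the numerator and denominator: v_13(23/35) = 0. Step 2 — apply |x|_p = p^{-v_p(x)} = 13^{0} = 1.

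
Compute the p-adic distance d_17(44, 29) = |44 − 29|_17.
d_17(44, 29) = 1

Step 1 — x − y = 44 − 29 = 15. Step 2 — v_17(15) = 0 (factor: 15 = (17^0 · 15); the sign does not affect v_p). Step 3 — |x − y|_17 = 17^{0} = 1.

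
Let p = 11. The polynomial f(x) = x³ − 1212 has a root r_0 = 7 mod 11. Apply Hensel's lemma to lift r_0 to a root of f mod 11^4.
r_3 = 13262 (mod 14641)

Hensel: r_{i+1} = r_i − f(r_i)/f′(r_i) mod 11^{i+2}, where f′(x) = 3x². Iterate:
  r_0 = 7 (mod 11)
  r_1 = 73 (mod 121)
  r_2 = 1283 (mod 1331)
  r_3 = 13262 (mod 14641)
Final: r = 13262 with f(r) ≡ 0 mod 11^4.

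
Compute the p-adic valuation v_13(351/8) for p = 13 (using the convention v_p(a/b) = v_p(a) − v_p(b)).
v_13(351/8) = 1

Factor powers of 13 from the numerator and denominator of the reduced fraction: 351 = 13^1 · 27 and 8 = 13^0 · 8. Apply v_p(a/b) = v_p(a) − v_p(b): v_13(351/8) = 1 − 0 = 1.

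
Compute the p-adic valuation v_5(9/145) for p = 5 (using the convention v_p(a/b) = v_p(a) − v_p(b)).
v_5(9/145) = -1

Factor powers of 5 from the numerator and denominator of the reduced fraction: 9 = 5^0 · 9 and 145 = 5^1 · 29. Apply v_p(a/b) = v_p(a) − v_p(b): v_5(9/145) = 0 − 1 = -1.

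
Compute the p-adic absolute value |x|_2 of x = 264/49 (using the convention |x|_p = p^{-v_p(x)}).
|264/49|_2 = 1/8

Step 1 — compute v_2(x) by factoring powers of 2 out of the numerator and denominator: v_2(264/49) = 3. Step 2 — apply |x|_p = p^{-v_p(x)} = 2^{-3} = 1/8.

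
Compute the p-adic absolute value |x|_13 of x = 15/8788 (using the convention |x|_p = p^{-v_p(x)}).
|15/8788|_13 = 2197

Step 1 — compute v_13(x) by factoring powers of 13 out of the numerator and denominator: v_13(15/8788) = -3. Step 2 — apply |x|_p = p^{-v_p(x)} = 13^{3} = 2197.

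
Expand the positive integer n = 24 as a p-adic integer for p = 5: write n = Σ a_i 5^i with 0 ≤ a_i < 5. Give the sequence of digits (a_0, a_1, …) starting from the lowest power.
(a_0, a_1, …) = (4, 4)

Repeated division by 5 gives the digits low-to-high: 24 = 4 + 4·5^1. Digit sequence: (4, 4).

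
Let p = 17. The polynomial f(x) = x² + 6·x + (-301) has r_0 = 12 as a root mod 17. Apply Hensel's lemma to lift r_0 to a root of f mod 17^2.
r_1 = 63 (mod 289)

Hensel: r_{i+1} = r_i − f(r_i)·(f′(r_i))^{-1} mod 17^{i+2}, f′(x) = 2x + 6. Iterate:
  r_0 = 12 (mod 17)
  r_1 = 63 (mod 289)
Final: r = 63 satisfies f(r) ≡ 0 mod 17^2.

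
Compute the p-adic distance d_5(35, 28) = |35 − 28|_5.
d_5(35, 28) = 1

Step 1 — x − y = 35 − 28 = 7. Step 2 — v_5(7) = 0 (factor: 7 = (5^0 · 7); the sign does not affect v_p). Step 3 — |x − y|_5 = 5^{0} = 1.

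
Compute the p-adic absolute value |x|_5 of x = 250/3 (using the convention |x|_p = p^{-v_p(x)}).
|250/3|_5 = 1/125

Step 1 — compute v_5(x) by factoring powers of 5 out of the numerator and denominator: v_5(250/3) = 3. Step 2 — apply |x|_p = p^{-v_p(x)} = 5^{-3} = 1/125.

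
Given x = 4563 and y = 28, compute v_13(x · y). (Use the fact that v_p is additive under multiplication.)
v_13(127764) = 2

v_p(x) = 2 (factor: 4563 = 13^2 · 27); v_p(y) = 0 (factor: 28 = 13^0 · 28). Additivity: v_p(xy) = v_p(x) + v_p(y) = 2 + 0 = 2. (Direct check: xy = 127764 = 13^2 · (756).)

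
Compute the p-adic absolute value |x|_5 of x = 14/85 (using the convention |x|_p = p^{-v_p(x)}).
|14/85|_5 = 5

Step 1 — compute v_5(x) by factoring powers of 5 out of the numerator and denominator: v_5(14/85) = -1. Step 2 — apply |x|_p = p^{-v_p(x)} = 5^{1} = 5.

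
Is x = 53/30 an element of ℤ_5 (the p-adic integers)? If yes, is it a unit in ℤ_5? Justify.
x ∉ ℤ_5 (v_5(x) = -1 < 0)

ℤ_5 = {x ∈ ℚ_5 : v_5(x) ≥ 0} and ℤ_5^× = {x ∈ ℤ_5 : v_5(x) = 0}. Here v_5(53/30) = v_5(num) − v_5(den) = -1; compare against these criteria.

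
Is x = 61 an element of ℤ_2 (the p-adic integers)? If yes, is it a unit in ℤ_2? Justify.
x ∈ ℤ_2^× (unit); v_2(x) = 0

ℤ_2 = {x ∈ ℚ_2 : v_2(x) ≥ 0} and ℤ_2^× = {x ∈ ℤ_2 : v_2(x) = 0}. Here v_2(61) = v_2(num) − v_2(den) = 0; compare against these criteria.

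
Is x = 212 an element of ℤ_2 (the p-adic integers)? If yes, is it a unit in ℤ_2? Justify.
x ∈ ℤ_2 but not a unit; v_2(x) = 2 > 0

ℤ_2 = {x ∈ ℚ_2 : v_2(x) ≥ 0} and ℤ_2^× = {x ∈ ℤ_2 : v_2(x) = 0}. Here v_2(212) = v_2(num) − v_2(den) = 2; compare against these criteria.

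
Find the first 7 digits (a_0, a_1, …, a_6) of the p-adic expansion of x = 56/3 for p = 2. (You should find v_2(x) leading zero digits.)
(a_0, …, a_6) = (0, 0, 0, 1, 0, 1, 1)

v_2(56/3) = 3, so a_0 = ... = a_2 = 0. Factor out: x = 2^3 · u with u = 7/3 a unit in ℤ_2. Expand u iteratively via a_{v+i} = u_i mod 2, u_{i+1} = (u_i − a_{v+i})/2:
  u_0 = 7/3;  a_3 = 1;  u_1 = (u_0 − 1)/2 = 2/3
  u_1 = 2/3;  a_4 = 0;  u_2 = (u_1 − 0)/2 = 1/3
  u_2 = 1/3;  a_5 = 1;  u_3 = (u_2 − 1)/2 = -1/3
  u_3 = -1/3;  a_6 = 1;  u_4 = (u_3 − 1)/2 = -2/3
Digits: (0, 0, 0, 1, 0, 1, 1).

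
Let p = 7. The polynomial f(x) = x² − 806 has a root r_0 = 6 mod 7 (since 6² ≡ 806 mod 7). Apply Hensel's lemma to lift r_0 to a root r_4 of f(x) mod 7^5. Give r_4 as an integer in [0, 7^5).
r_4 = 10842 (mod 16807)

Hensel's recurrence: r_{i+1} = r_i − f(r_i)·(f′(r_i))^{-1} mod 7^{i+2}, with f′(x) = 2x. Iterate:
  r_0 = 6 (mod 7)
  r_1 = 13 (mod 49)
  r_2 = 209 (mod 343)
  r_3 = 1238 (mod 2401)
  r_4 = 10842 (mod 16807)
Final: r_4 = 10842, and one checks f(r_4) ≡ 0 mod 7^5.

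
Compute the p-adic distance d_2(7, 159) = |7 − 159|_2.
d_2(7, 159) = 1/8

Step 1 — x − y = 7 − 159 = -152. Step 2 — v_2(-152) = 3 (factor: -152 = −(2^3 · 19); the sign does not affect v_p). Step 3 — |x − y|_2 = 2^{-3} = 1/8.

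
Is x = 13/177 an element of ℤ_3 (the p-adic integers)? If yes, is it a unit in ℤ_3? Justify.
x ∉ ℤ_3 (v_3(x) = -1 < 0)

ℤ_3 = {x ∈ ℚ_3 : v_3(x) ≥ 0} and ℤ_3^× = {x ∈ ℤ_3 : v_3(x) = 0}. Here v_3(13/177) = v_3(num) − v_3(den) = -1; compare against these criteria.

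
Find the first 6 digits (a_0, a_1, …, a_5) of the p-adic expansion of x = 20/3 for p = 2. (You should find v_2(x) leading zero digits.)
(a_0, …, a_5) = (0, 0, 1, 1, 1, 0)

v_2(20/3) = 2, so a_0 = ... = a_1 = 0. Factor out: x = 2^2 · u with u = 5/3 a unit in ℤ_2. Expand u iteratively via a_{v+i} = u_i mod 2, u_{i+1} = (u_i − a_{v+i})/2:
  u_0 = 5/3;  a_2 = 1;  u_1 = (u_0 − 1)/2 = 1/3
  u_1 = 1/3;  a_3 = 1;  u_2 = (u_1 − 1)/2 = -1/3
  u_2 = -1/3;  a_4 = 1;  u_3 = (u_2 − 1)/2 = -2/3
  u_3 = -2/3;  a_5 = 0;  u_4 = (u_3 − 0)/2 = -1/3
Digits: (0, 0, 1, 1, 1, 0).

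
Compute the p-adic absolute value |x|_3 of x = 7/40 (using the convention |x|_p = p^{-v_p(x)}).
|7/40|_3 = 1

Step 1 — compute v_3(x) by factoring powers of 3 out of the numerator and denominator: v_3(7/40) = 0. Step 2 — apply |x|_p = p^{-v_p(x)} = 3^{0} = 1.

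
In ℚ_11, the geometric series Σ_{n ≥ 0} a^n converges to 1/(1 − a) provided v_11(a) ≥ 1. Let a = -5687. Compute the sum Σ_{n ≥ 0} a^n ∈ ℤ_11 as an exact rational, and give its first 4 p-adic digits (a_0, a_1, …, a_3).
Σ a^n = 1/(1 − a) = 1/5688;  first 4 digits = (1, 0, 8, 6)

v_11(a) = 2 ≥ 1, so the series converges in ℤ_11 to 1/(1 − a) = 1/(1 − (-5687)) = 1/5688. Expand this rational in ℤ_11: compute digits iteratively via d_i = x_i mod 11, x_{i+1} = (x_i − d_i)/11. The first 4 digits are (1, 0, 8, 6).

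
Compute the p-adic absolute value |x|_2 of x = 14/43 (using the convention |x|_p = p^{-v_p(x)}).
|14/43|_2 = 1/2

Step 1 — compute v_2(x) by factoring powers of 2 out of the numerator and denominator: v_2(14/43) = 1. Step 2 — apply |x|_p = p^{-v_p(x)} = 2^{-1} = 1/2.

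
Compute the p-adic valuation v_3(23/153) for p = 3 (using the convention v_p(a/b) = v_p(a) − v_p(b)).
v_3(23/153) = -2

Factor powers of 3 from the numerator and denominator of the reduced fraction: 23 = 3^0 · 23 and 153 = 3^2 · 17. Apply v_p(a/b) = v_p(a) − v_p(b): v_3(23/153) = 0 − 2 = -2.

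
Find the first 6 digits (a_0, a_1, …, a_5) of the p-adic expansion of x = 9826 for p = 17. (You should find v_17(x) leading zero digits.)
(a_0, …, a_5) = (0, 0, 0, 2, 0, 0)

v_17(9826) = 3, so a_0 = ... = a_2 = 0. Factor out: x = 17^3 · u with u = 2 a unit in ℤ_17. Expand u iteratively via a_{v+i} = u_i mod 17, u_{i+1} = (u_i − a_{v+i})/17:
  u_0 = 2;  a_3 = 2;  u_1 = (u_0 − 2)/17 = 0
  u_1 = 0;  a_4 = 0;  u_2 = (u_1 − 0)/17 = 0
  u_2 = 0;  a_5 = 0;  u_3 = (u_2 − 0)/17 = 0
Digits: (0, 0, 0, 2, 0, 0).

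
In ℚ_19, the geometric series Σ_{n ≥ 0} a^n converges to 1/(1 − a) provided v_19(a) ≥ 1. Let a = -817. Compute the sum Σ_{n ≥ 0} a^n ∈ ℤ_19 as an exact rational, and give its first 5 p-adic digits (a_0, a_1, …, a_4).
Σ a^n = 1/(1 − a) = 1/818;  first 5 digits = (1, 14, 3, 10, 17)

v_19(a) = 1 ≥ 1, so the series converges in ℤ_19 to 1/(1 − a) = 1/(1 − (-817)) = 1/818. Expand this rational in ℤ_19: compute digits iteratively via d_i = x_i mod 19, x_{i+1} = (x_i − d_i)/19. The first 5 digits are (1, 14, 3, 10, 17).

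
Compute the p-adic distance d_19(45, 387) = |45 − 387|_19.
d_19(45, 387) = 1/19

Step 1 — x − y = 45 − 387 = -342. Step 2 — v_19(-342) = 1 (factor: -342 = −(19^1 · 18); the sign does not affect v_p). Step 3 — |x − y|_19 = 19^{-1} = 1/19.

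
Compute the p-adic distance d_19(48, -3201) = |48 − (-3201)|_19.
d_19(48, -3201) = 1/361

Step 1 — x − y = 48 − (-3201) = 3249. Step 2 — v_19(3249) = 2 (factor: 3249 = (19^2 · 9); the sign does not affect v_p). Step 3 — |x − y|_19 = 19^{-2} = 1/361.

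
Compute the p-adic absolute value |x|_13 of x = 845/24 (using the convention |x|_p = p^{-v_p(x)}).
|845/24|_13 = 1/169

Step 1 — compute v_13(x) by factoring powers of 13 out of the numerator and denominator: v_13(845/24) = 2. Step 2 — apply |x|_p = p^{-v_p(x)} = 13^{-2} = 1/169.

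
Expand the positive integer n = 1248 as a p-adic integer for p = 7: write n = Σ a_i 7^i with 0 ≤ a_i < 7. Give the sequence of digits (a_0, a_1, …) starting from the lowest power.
(a_0, a_1, …) = (2, 3, 4, 3)

Repeated division by 7 gives the digits low-to-high: 1248 = 2 + 3·7^1 + 4·7^2 + 3·7^3. Digit sequence: (2, 3, 4, 3).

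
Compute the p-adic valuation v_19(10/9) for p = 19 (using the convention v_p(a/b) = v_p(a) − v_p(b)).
v_19(10/9) = 0

Factor powers of 19 from the numerator and denominator of the reduced fraction: 10 = 19^0 · 10 and 9 = 19^0 · 9. Apply v_p(a/b) = v_p(a) − v_p(b): v_19(10/9) = 0 − 0 = 0.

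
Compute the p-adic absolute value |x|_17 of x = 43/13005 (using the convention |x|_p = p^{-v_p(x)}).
|43/13005|_17 = 289

Step 1 — compute v_17(x) by factoring powers of 17 out of the numerator and denominator: v_17(43/13005) = -2. Step 2 — apply |x|_p = p^{-v_p(x)} = 17^{2} = 289.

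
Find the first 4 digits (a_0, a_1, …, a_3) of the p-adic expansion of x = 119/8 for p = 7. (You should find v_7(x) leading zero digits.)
(a_0, …, a_3) = (0, 3, 6, 0)

v_7(119/8) = 1, so a_0 = ... = a_0 = 0. Factor out: x = 7^1 · u with u = 17/8 a unit in ℤ_7. Expand u iteratively via a_{v+i} = u_i mod 7, u_{i+1} = (u_i − a_{v+i})/7:
  u_0 = 17/8;  a_1 = 3;  u_1 = (u_0 − 3)/7 = -1/8
  u_1 = -1/8;  a_2 = 6;  u_2 = (u_1 − 6)/7 = -7/8
  u_2 = -7/8;  a_3 = 0;  u_3 = (u_2 − 0)/7 = -1/8
Digits: (0, 3, 6, 0).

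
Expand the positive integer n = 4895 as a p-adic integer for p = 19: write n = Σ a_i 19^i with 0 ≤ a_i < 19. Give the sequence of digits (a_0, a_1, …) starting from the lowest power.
(a_0, a_1, …) = (12, 10, 13)

Repeated division by 19 gives the digits low-to-high: 4895 = 12 + 10·19^1 + 13·19^2. Digit sequence: (12, 10, 13).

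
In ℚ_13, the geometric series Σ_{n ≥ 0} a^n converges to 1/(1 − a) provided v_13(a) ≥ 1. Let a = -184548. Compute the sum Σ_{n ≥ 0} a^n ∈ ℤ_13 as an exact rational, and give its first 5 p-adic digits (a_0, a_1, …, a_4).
Σ a^n = 1/(1 − a) = 1/184549;  first 5 digits = (1, 0, 0, 7, 6)

v_13(a) = 3 ≥ 1, so the series converges in ℤ_13 to 1/(1 − a) = 1/(1 − (-184548)) = 1/184549. Expand this rational in ℤ_13: compute digits iteratively via d_i = x_i mod 13, x_{i+1} = (x_i − d_i)/13. The first 5 digits are (1, 0, 0, 7, 6).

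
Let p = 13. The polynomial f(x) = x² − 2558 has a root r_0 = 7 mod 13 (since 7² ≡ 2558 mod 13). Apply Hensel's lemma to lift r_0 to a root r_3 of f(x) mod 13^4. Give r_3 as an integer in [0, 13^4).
r_3 = 2178 (mod 28561)

Hensel's recurrence: r_{i+1} = r_i − f(r_i)·(f′(r_i))^{-1} mod 13^{i+2}, with f′(x) = 2x. Iterate:
  r_0 = 7 (mod 13)
  r_1 = 150 (mod 169)
  r_2 = 2178 (mod 2197)
  r_3 = 2178 (mod 28561)
Final: r_3 = 2178, and one checks f(r_3) ≡ 0 mod 13^4.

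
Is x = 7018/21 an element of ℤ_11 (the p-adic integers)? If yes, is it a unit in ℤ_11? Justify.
x ∈ ℤ_11 but not a unit; v_11(x) = 2 > 0

ℤ_11 = {x ∈ ℚ_11 : v_11(x) ≥ 0} and ℤ_11^× = {x ∈ ℤ_11 : v_11(x) = 0}. Here v_11(7018/21) = v_11(num) − v_11(den) = 2; compare against these criteria.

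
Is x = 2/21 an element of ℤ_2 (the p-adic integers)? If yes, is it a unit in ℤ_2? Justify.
x ∈ ℤ_2 but not a unit; v_2(x) = 1 > 0

ℤ_2 = {x ∈ ℚ_2 : v_2(x) ≥ 0} and ℤ_2^× = {x ∈ ℤ_2 : v_2(x) = 0}. Here v_2(2/21) = v_2(num) − v_2(den) = 1; compare against these criteria.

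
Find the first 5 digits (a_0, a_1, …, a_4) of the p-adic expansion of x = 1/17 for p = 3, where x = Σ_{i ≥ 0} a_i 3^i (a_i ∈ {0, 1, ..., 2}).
(a_0, …, a_4) = (2, 2, 0, 2, 1)

v_3(1/17) = 0 (numerator and denominator both coprime to 3), so x ∈ ℤ_3^×. Compute digits iteratively via a_i = x_i mod 3, x_{i+1} = (x_i − a_i)/3, with x_0 = x:
  x_0 = 1/17;  a_0 = 2;  x_1 = (x_0 − 2)/3 = -11/17
  x_1 = -11/17;  a_1 = 2;  x_2 = (x_1 − 2)/3 = -15/17
  x_2 = -15/17;  a_2 = 0;  x_3 = (x_2 − 0)/3 = -5/17
  x_3 = -5/17;  a_3 = 2;  x_4 = (x_3 − 2)/3 = -13/17
  x_4 = -13/17;  a_4 = 1;  x_5 = (x_4 − 1)/3 = -10/17
Digits: (2, 2, 0, 2, 1).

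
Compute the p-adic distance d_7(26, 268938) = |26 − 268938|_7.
d_7(26, 268938) = 1/16807

Step 1 — x − y = 26 − 268938 = -268912. Step 2 — v_7(-268912) = 5 (factor: -268912 = −(7^5 · 16); the sign does not affect v_p). Step 3 — |x − y|_7 = 7^{-5} = 1/16807.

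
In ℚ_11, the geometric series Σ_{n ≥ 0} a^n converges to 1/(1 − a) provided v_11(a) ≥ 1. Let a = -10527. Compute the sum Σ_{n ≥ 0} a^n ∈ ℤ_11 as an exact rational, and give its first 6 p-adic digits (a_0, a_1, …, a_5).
Σ a^n = 1/(1 − a) = 1/10528;  first 6 digits = (1, 0, 1, 3, 0, 6)

v_11(a) = 2 ≥ 1, so the series converges in ℤ_11 to 1/(1 − a) = 1/(1 − (-10527)) = 1/10528. Expand this rational in ℤ_11: compute digits iteratively via d_i = x_i mod 11, x_{i+1} = (x_i − d_i)/11. The first 6 digits are (1, 0, 1, 3, 0, 6).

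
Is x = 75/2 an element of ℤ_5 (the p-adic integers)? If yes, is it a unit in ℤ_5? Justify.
x ∈ ℤ_5 but not a unit; v_5(x) = 2 > 0

ℤ_5 = {x ∈ ℚ_5 : v_5(x) ≥ 0} and ℤ_5^× = {x ∈ ℤ_5 : v_5(x) = 0}. Here v_5(75/2) = v_5(num) − v_5(den) = 2; compare against these criteria.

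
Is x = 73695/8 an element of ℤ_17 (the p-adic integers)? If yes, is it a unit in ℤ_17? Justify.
x ∈ ℤ_17 but not a unit; v_17(x) = 3 > 0

ℤ_17 = {x ∈ ℚ_17 : v_17(x) ≥ 0} and ℤ_17^× = {x ∈ ℤ_17 : v_17(x) = 0}. Here v_17(73695/8) = v_17(num) − v_17(den) = 3; compare against these criteria.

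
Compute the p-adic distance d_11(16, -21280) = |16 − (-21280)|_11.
d_11(16, -21280) = 1/1331

Step 1 — x − y = 16 − (-21280) = 21296. Step 2 — v_11(21296) = 3 (factor: 21296 = (11^3 · 16); the sign does not affect v_p). Step 3 — |x − y|_11 = 11^{-3} = 1/1331.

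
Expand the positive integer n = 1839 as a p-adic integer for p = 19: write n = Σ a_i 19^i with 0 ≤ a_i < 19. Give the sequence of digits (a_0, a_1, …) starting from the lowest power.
(a_0, a_1, …) = (15, 1, 5)

Repeated division by 19 gives the digits low-to-high: 1839 = 15 + 1·19^1 + 5·19^2. Digit sequence: (15, 1, 5).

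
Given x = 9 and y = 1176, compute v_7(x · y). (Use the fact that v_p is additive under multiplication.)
v_7(10584) = 2

v_p(x) = 0 (factor: 9 = 7^0 · 9); v_p(y) = 2 (factor: 1176 = 7^2 · 24). Additivity: v_p(xy) = v_p(x) + v_p(y) = 0 + 2 = 2. (Direct check: xy = 10584 = 7^2 · (216).)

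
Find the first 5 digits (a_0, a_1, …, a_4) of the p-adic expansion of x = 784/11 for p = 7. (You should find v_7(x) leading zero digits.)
(a_0, …, a_4) = (0, 0, 4, 6, 1)

v_7(784/11) = 2, so a_0 = ... = a_1 = 0. Factor out: x = 7^2 · u with u = 16/11 a unit in ℤ_7. Expand u iteratively via a_{v+i} = u_i mod 7, u_{i+1} = (u_i − a_{v+i})/7:
  u_0 = 16/11;  a_2 = 4;  u_1 = (u_0 − 4)/7 = -4/11
  u_1 = -4/11;  a_3 = 6;  u_2 = (u_1 − 6)/7 = -10/11
  u_2 = -10/11;  a_4 = 1;  u_3 = (u_2 − 1)/7 = -3/11
Digits: (0, 0, 4, 6, 1).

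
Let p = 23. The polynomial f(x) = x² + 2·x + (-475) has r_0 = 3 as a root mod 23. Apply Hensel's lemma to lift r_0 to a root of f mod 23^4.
r_3 = 72269 (mod 279841)

Hensel: r_{i+1} = r_i − f(r_i)·(f′(r_i))^{-1} mod 23^{i+2}, f′(x) = 2x + 2. Iterate:
  r_0 = 3 (mod 23)
  r_1 = 325 (mod 529)
  r_2 = 11434 (mod 12167)
  r_3 = 72269 (mod 279841)
Final: r = 72269 satisfies f(r) ≡ 0 mod 23^4.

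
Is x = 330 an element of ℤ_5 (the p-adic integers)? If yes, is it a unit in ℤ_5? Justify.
x ∈ ℤ_5 but not a unit; v_5(x) = 1 > 0

ℤ_5 = {x ∈ ℚ_5 : v_5(x) ≥ 0} and ℤ_5^× = {x ∈ ℤ_5 : v_5(x) = 0}. Here v_5(330) = v_5(num) − v_5(den) = 1; compare against these criteria.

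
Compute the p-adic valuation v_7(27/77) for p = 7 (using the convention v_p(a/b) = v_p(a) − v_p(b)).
v_7(27/77) = -1

Factor powers of 7 from the numerator and denominator of the reduced fraction: 27 = 7^0 · 27 and 77 = 7^1 · 11. Apply v_p(a/b) = v_p(a) − v_p(b): v_7(27/77) = 0 − 1 = -1.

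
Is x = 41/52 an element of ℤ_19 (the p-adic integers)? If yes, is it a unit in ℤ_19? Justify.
x ∈ ℤ_19^× (unit); v_19(x) = 0

ℤ_19 = {x ∈ ℚ_19 : v_19(x) ≥ 0} and ℤ_19^× = {x ∈ ℤ_19 : v_19(x) = 0}. Here v_19(41/52) = v_19(num) − v_19(den) = 0; compare against these criteria.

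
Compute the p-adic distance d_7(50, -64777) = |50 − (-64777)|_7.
d_7(50, -64777) = 1/2401

Step 1 — x − y = 50 − (-64777) = 64827. Step 2 — v_7(64827) = 4 (factor: 64827 = (7^4 · 27); the sign does not affect v_p). Step 3 — |x − y|_7 = 7^{-4} = 1/2401.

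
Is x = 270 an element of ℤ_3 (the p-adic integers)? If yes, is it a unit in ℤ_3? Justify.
x ∈ ℤ_3 but not a unit; v_3(x) = 3 > 0

ℤ_3 = {x ∈ ℚ_3 : v_3(x) ≥ 0} and ℤ_3^× = {x ∈ ℤ_3 : v_3(x) = 0}. Here v_3(270) = v_3(num) − v_3(den) = 3; compare against these criteria.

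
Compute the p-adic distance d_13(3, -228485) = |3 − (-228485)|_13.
d_13(3, -228485) = 1/28561

Step 1 — x − y = 3 − (-228485) = 228488. Step 2 — v_13(228488) = 4 (factor: 228488 = (13^4 · 8); the sign does not affect v_p). Step 3 — |x − y|_13 = 13^{-4} = 1/28561.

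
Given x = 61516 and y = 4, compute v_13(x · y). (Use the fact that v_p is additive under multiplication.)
v_13(246064) = 3

v_p(x) = 3 (factor: 61516 = 13^3 · 28); v_p(y) = 0 (factor: 4 = 13^0 · 4). Additivity: v_p(xy) = v_p(x) + v_p(y) = 3 + 0 = 3. (Direct check: xy = 246064 = 13^3 · (112).)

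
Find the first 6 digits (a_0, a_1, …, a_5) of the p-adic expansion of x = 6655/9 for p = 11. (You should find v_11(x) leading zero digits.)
(a_0, …, a_5) = (0, 0, 0, 3, 1, 6)

v_11(6655/9) = 3, so a_0 = ... = a_2 = 0. Factor out: x = 11^3 · u with u = 5/9 a unit in ℤ_11. Expand u iteratively via a_{v+i} = u_i mod 11, u_{i+1} = (u_i − a_{v+i})/11:
  u_0 = 5/9;  a_3 = 3;  u_1 = (u_0 − 3)/11 = -2/9
  u_1 = -2/9;  a_4 = 1;  u_2 = (u_1 − 1)/11 = -1/9
  u_2 = -1/9;  a_5 = 6;  u_3 = (u_2 − 6)/11 = -5/9
Digits: (0, 0, 0, 3, 1, 6).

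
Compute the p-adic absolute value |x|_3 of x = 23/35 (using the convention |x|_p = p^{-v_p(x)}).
|23/35|_3 = 1

Step 1 — compute v_3(x) by factoring powers of 3 out of the numerator and denominator: v_3(23/35) = 0. Step 2 — apply |x|_p = p^{-v_p(x)} = 3^{0} = 1.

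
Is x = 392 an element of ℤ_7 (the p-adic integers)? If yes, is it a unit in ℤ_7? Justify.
x ∈ ℤ_7 but not a unit; v_7(x) = 2 > 0

ℤ_7 = {x ∈ ℚ_7 : v_7(x) ≥ 0} and ℤ_7^× = {x ∈ ℤ_7 : v_7(x) = 0}. Here v_7(392) = v_7(num) − v_7(den) = 2; compare against these criteria.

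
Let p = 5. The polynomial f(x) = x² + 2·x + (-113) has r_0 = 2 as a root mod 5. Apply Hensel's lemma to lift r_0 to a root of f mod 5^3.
r_2 = 57 (mod 125)

Hensel: r_{i+1} = r_i − f(r_i)·(f′(r_i))^{-1} mod 5^{i+2}, f′(x) = 2x + 2. Iterate:
  r_0 = 2 (mod 5)
  r_1 = 7 (mod 25)
  r_2 = 57 (mod 125)
Final: r = 57 satisfies f(r) ≡ 0 mod 5^3.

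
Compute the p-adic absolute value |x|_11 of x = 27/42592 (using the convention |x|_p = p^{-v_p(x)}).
|27/42592|_11 = 1331

Step 1 — compute v_11(x) by factoring powers of 11 out of the numerator and denominator: v_11(27/42592) = -3. Step 2 — apply |x|_p = p^{-v_p(x)} = 11^{3} = 1331.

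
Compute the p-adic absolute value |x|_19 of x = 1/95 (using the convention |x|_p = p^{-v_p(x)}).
|1/95|_19 = 19

Step 1 — compute v_19(x) by factoring powers of 19 out of the numerator and denominator: v_19(1/95) = -1. Step 2 — apply |x|_p = p^{-v_p(x)} = 19^{1} = 19.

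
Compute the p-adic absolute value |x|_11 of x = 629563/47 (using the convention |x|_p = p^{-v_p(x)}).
|629563/47|_11 = 1/14641

Step 1 — compute v_11(x) by factoring powers of 11 out of the numerator and denominator: v_11(629563/47) = 4. Step 2 — apply |x|_p = p^{-v_p(x)} = 11^{-4} = 1/14641.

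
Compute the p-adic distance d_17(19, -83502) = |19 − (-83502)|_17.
d_17(19, -83502) = 1/83521

Step 1 — x − y = 19 − (-83502) = 83521. Step 2 — v_17(83521) = 4 (factor: 83521 = (17^4 · 1); the sign does not affect v_p). Step 3 — |x − y|_17 = 17^{-4} = 1/83521.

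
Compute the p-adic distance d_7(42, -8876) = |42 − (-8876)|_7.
d_7(42, -8876) = 1/343

Step 1 — x − y = 42 − (-8876) = 8918. Step 2 — v_7(8918) = 3 (factor: 8918 = (7^3 · 26); the sign does not affect v_p). Step 3 — |x − y|_7 = 7^{-3} = 1/343.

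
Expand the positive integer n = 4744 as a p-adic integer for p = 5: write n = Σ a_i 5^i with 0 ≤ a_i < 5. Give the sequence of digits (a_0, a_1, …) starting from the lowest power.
(a_0, a_1, …) = (4, 3, 4, 2, 2, 1)

Repeated division by 5 gives the digits low-to-high: 4744 = 4 + 3·5^1 + 4·5^2 + 2·5^3 + 2·5^4 + 1·5^5. Digit sequence: (4, 3, 4, 2, 2, 1).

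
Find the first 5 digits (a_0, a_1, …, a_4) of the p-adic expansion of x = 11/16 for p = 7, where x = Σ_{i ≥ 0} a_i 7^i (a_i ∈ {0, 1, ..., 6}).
(a_0, …, a_4) = (2, 2, 1, 2, 1)

v_7(11/16) = 0 (numerator and denominator both coprime to 7), so x ∈ ℤ_7^×. Compute digits iteratively via a_i = x_i mod 7, x_{i+1} = (x_i − a_i)/7, with x_0 = x:
  x_0 = 11/16;  a_0 = 2;  x_1 = (x_0 − 2)/7 = -3/16
  x_1 = -3/16;  a_1 = 2;  x_2 = (x_1 − 2)/7 = -5/16
  x_2 = -5/16;  a_2 = 1;  x_3 = (x_2 − 1)/7 = -3/16
  x_3 = -3/16;  a_3 = 2;  x_4 = (x_3 − 2)/7 = -5/16
  x_4 = -5/16;  a_4 = 1;  x_5 = (x_4 − 1)/7 = -3/16
Digits: (2, 2, 1, 2, 1).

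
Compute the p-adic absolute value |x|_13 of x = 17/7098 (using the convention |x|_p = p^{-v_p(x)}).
|17/7098|_13 = 169

Step 1 — compute v_13(x) by factoring powers of 13 out of the numerator and denominator: v_13(17/7098) = -2. Step 2 — apply |x|_p = p^{-v_p(x)} = 13^{2} = 169.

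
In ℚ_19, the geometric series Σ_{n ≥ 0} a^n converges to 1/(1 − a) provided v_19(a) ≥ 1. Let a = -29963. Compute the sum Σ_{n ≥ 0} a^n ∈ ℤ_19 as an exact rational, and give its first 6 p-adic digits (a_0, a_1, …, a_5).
Σ a^n = 1/(1 − a) = 1/29964;  first 6 digits = (1, 0, 12, 14, 10, 1)

v_19(a) = 2 ≥ 1, so the series converges in ℤ_19 to 1/(1 − a) = 1/(1 − (-29963)) = 1/29964. Expand this rational in ℤ_19: compute digits iteratively via d_i = x_i mod 19, x_{i+1} = (x_i − d_i)/19. The first 6 digits are (1, 0, 12, 14, 10, 1).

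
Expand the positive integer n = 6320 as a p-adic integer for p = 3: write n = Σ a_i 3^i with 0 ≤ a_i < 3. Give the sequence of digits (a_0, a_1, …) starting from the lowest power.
(a_0, a_1, …) = (2, 0, 0, 0, 0, 2, 2, 2)

Repeated division by 3 gives the digits low-to-high: 6320 = 2 + 2·3^5 + 2·3^6 + 2·3^7. Digit sequence: (2, 0, 0, 0, 0, 2, 2, 2).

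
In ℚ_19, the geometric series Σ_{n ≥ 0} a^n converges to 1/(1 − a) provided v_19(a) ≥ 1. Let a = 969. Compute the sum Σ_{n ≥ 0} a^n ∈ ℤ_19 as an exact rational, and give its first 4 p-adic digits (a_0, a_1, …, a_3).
Σ a^n = 1/(1 − a) = -1/968;  first 4 digits = (1, 13, 0, 16)

v_19(a) = 1 ≥ 1, so the series converges in ℤ_19 to 1/(1 − a) = 1/(1 − 969) = -1/968. Expand this rational in ℤ_19: compute digits iteratively via d_i = x_i mod 19, x_{i+1} = (x_i − d_i)/19. The first 4 digits are (1, 13, 0, 16).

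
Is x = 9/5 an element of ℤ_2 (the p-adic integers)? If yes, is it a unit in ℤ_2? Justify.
x ∈ ℤ_2^× (unit); v_2(x) = 0

ℤ_2 = {x ∈ ℚ_2 : v_2(x) ≥ 0} and ℤ_2^× = {x ∈ ℤ_2 : v_2(x) = 0}. Here v_2(9/5) = v_2(num) − v_2(den) = 0; compare against these criteria.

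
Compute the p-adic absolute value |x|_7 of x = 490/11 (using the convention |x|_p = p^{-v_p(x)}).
|490/11|_7 = 1/49

Step 1 — compute v_7(x) by factoring powers of 7 out of the numerator and denominator: v_7(490/11) = 2. Step 2 — apply |x|_p = p^{-v_p(x)} = 7^{-2} = 1/49.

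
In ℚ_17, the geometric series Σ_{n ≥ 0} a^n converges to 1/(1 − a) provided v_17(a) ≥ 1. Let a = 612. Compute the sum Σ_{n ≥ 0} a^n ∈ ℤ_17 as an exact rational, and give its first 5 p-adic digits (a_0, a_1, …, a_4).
Σ a^n = 1/(1 − a) = -1/611;  first 5 digits = (1, 2, 6, 16, 10)

v_17(a) = 1 ≥ 1, so the series converges in ℤ_17 to 1/(1 − a) = 1/(1 − 612) = -1/611. Expand this rational in ℤ_17: compute digits iteratively via d_i = x_i mod 17, x_{i+1} = (x_i − d_i)/17. The first 5 digits are (1, 2, 6, 16, 10).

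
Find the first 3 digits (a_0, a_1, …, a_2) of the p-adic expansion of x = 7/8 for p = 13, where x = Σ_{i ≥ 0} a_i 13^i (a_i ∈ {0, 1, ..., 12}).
(a_0, …, a_2) = (9, 1, 8)

v_13(7/8) = 0 (numerator and denominator both coprime to 13), so x ∈ ℤ_13^×. Compute digits iteratively via a_i = x_i mod 13, x_{i+1} = (x_i − a_i)/13, with x_0 = x:
  x_0 = 7/8;  a_0 = 9;  x_1 = (x_0 − 9)/13 = -5/8
  x_1 = -5/8;  a_1 = 1;  x_2 = (x_1 − 1)/13 = -1/8
  x_2 = -1/8;  a_2 = 8;  x_3 = (x_2 − 8)/13 = -5/8
Digits: (9, 1, 8).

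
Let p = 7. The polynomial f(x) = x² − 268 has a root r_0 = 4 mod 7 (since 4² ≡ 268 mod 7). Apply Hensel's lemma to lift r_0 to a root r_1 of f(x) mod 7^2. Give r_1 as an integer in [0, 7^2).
r_1 = 11 (mod 49)

Hensel's recurrence: r_{i+1} = r_i − f(r_i)·(f′(r_i))^{-1} mod 7^{i+2}, with f′(x) = 2x. Iterate:
  r_0 = 4 (mod 7)
  r_1 = 11 (mod 49)
Final: r_1 = 11, and one checks f(r_1) ≡ 0 mod 7^2.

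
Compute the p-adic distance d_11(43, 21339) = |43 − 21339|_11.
d_11(43, 21339) = 1/1331

Step 1 — x − y = 43 − 21339 = -21296. Step 2 — v_11(-21296) = 3 (factor: -21296 = −(11^3 · 16); the sign does not affect v_p). Step 3 — |x − y|_11 = 11^{-3} = 1/1331.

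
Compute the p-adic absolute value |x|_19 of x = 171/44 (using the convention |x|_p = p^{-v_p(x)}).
|171/44|_19 = 1/19

Step 1 — compute v_19(x) by factoring powers of 19 out of the numerator and denominator: v_19(171/44) = 1. Step 2 — apply |x|_p = p^{-v_p(x)} = 19^{-1} = 1/19.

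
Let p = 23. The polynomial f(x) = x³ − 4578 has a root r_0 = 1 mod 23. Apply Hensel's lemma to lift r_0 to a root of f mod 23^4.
r_3 = 239753 (mod 279841)

Hensel: r_{i+1} = r_i − f(r_i)/f′(r_i) mod 23^{i+2}, where f′(x) = 3x². Iterate:
  r_0 = 1 (mod 23)
  r_1 = 116 (mod 529)
  r_2 = 8580 (mod 12167)
  r_3 = 239753 (mod 279841)
Final: r = 239753 with f(r) ≡ 0 mod 23^4.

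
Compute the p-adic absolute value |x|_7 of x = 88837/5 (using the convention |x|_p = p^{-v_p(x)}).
|88837/5|_7 = 1/2401

Step 1 — compute v_7(x) by factoring powers of 7 out of the numerator and denominator: v_7(88837/5) = 4. Step 2 — apply |x|_p = p^{-v_p(x)} = 7^{-4} = 1/2401.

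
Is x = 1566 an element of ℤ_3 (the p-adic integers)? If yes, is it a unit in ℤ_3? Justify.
x ∈ ℤ_3 but not a unit; v_3(x) = 3 > 0

ℤ_3 = {x ∈ ℚ_3 : v_3(x) ≥ 0} and ℤ_3^× = {x ∈ ℤ_3 : v_3(x) = 0}. Here v_3(1566) = v_3(num) − v_3(den) = 3; compare against these criteria.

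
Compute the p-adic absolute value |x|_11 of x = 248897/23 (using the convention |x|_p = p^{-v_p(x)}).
|248897/23|_11 = 1/14641

Step 1 — compute v_11(x) by factoring powers of 11 out of the numerator and denominator: v_11(248897/23) = 4. Step 2 — apply |x|_p = p^{-v_p(x)} = 11^{-4} = 1/14641.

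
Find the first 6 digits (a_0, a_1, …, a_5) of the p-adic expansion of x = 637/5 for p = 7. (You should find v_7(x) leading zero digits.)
(a_0, …, a_5) = (0, 0, 4, 4, 5, 2)

v_7(637/5) = 2, so a_0 = ... = a_1 = 0. Factor out: x = 7^2 · u with u = 13/5 a unit in ℤ_7. Expand u iteratively via a_{v+i} = u_i mod 7, u_{i+1} = (u_i − a_{v+i})/7:
  u_0 = 13/5;  a_2 = 4;  u_1 = (u_0 − 4)/7 = -1/5
  u_1 = -1/5;  a_3 = 4;  u_2 = (u_1 − 4)/7 = -3/5
  u_2 = -3/5;  a_4 = 5;  u_3 = (u_2 − 5)/7 = -4/5
  u_3 = -4/5;  a_5 = 2;  u_4 = (u_3 − 2)/7 = -2/5
Digits: (0, 0, 4, 4, 5, 2).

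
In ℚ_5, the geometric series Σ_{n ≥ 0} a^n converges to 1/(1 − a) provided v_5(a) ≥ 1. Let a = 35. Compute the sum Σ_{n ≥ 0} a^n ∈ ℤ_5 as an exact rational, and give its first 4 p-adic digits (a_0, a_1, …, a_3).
Σ a^n = 1/(1 − a) = -1/34;  first 4 digits = (1, 2, 0, 3)

v_5(a) = 1 ≥ 1, so the series converges in ℤ_5 to 1/(1 − a) = 1/(1 − 35) = -1/34. Expand this rational in ℤ_5: compute digits iteratively via d_i = x_i mod 5, x_{i+1} = (x_i − d_i)/5. The first 4 digits are (1, 2, 0, 3).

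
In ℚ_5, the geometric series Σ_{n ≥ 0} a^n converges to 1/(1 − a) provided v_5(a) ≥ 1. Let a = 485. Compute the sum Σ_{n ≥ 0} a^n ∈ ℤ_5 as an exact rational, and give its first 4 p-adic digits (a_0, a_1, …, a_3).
Σ a^n = 1/(1 − a) = -1/484;  first 4 digits = (1, 2, 3, 3)

v_5(a) = 1 ≥ 1, so the series converges in ℤ_5 to 1/(1 − a) = 1/(1 − 485) = -1/484. Expand this rational in ℤ_5: compute digits iteratively via d_i = x_i mod 5, x_{i+1} = (x_i − d_i)/5. The first 4 digits are (1, 2, 3, 3).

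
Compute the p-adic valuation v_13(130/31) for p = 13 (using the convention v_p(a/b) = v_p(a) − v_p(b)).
v_13(130/31) = 1

Factor powers of 13 from the numerator and denominator of the reduced fraction: 130 = 13^1 · 10 and 31 = 13^0 · 31. Apply v_p(a/b) = v_p(a) − v_p(b): v_13(130/31) = 1 − 0 = 1.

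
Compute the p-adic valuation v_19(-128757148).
v_19(-128757148) = 5

v_19(n) is the largest exponent k such that 19^k divides n. Factor out: -128757148 = -19^5 · 52. (Sign doesn't affect v_p.) So v_19(-128757148) = 5.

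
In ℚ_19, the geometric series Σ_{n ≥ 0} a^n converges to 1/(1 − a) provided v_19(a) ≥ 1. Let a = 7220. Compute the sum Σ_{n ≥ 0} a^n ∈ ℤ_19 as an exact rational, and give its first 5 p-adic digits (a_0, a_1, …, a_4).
Σ a^n = 1/(1 − a) = -1/7219;  first 5 digits = (1, 0, 1, 1, 1)

v_19(a) = 2 ≥ 1, so the series converges in ℤ_19 to 1/(1 − a) = 1/(1 − 7220) = -1/7219. Expand this rational in ℤ_19: compute digits iteratively via d_i = x_i mod 19, x_{i+1} = (x_i − d_i)/19. The first 5 digits are (1, 0, 1, 1, 1).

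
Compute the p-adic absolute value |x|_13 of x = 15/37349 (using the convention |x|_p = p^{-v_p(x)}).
|15/37349|_13 = 2197

Step 1 — compute v_13(x) by factoring powers of 13 out of the numerator and denominator: v_13(15/37349) = -3. Step 2 — apply |x|_p = p^{-v_p(x)} = 13^{3} = 2197.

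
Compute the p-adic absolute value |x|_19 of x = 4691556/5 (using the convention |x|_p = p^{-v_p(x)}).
|4691556/5|_19 = 1/130321

Step 1 — compute v_19(x) by factoring powers of 19 out of the numerator and denominator: v_19(4691556/5) = 4. Step 2 — apply |x|_p = p^{-v_p(x)} = 19^{-4} = 1/130321.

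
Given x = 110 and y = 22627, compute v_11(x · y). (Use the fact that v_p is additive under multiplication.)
v_11(2488970) = 4

v_p(x) = 1 (factor: 110 = 11^1 · 10); v_p(y) = 3 (factor: 22627 = 11^3 · 17). Additivity: v_p(xy) = v_p(x) + v_p(y) = 1 + 3 = 4. (Direct check: xy = 2488970 = 11^4 · (170).)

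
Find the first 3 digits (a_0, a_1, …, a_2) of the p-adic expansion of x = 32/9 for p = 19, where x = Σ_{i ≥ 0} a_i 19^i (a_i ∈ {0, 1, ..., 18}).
(a_0, …, a_2) = (12, 8, 8)

v_19(32/9) = 0 (numerator and denominator both coprime to 19), so x ∈ ℤ_19^×. Compute digits iteratively via a_i = x_i mod 19, x_{i+1} = (x_i − a_i)/19, with x_0 = x:
  x_0 = 32/9;  a_0 = 12;  x_1 = (x_0 − 12)/19 = -4/9
  x_1 = -4/9;  a_1 = 8;  x_2 = (x_1 − 8)/19 = -4/9
  x_2 = -4/9;  a_2 = 8;  x_3 = (x_2 − 8)/19 = -4/9
Digits: (12, 8, 8).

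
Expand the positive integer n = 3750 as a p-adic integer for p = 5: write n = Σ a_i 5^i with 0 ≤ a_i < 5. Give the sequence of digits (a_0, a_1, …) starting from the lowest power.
(a_0, a_1, …) = (0, 0, 0, 0, 1, 1)

Repeated division by 5 gives the digits low-to-high: 3750 = 1·5^4 + 1·5^5. Digit sequence: (0, 0, 0, 0, 1, 1).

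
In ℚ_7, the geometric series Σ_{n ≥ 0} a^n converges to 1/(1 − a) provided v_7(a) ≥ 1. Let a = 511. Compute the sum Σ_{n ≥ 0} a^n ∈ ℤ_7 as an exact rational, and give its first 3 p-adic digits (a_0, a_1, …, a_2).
Σ a^n = 1/(1 − a) = -1/510;  first 3 digits = (1, 3, 5)

v_7(a) = 1 ≥ 1, so the series converges in ℤ_7 to 1/(1 − a) = 1/(1 − 511) = -1/510. Expand this rational in ℤ_7: compute digits iteratively via d_i = x_i mod 7, x_{i+1} = (x_i − d_i)/7. The first 3 digits are (1, 3, 5).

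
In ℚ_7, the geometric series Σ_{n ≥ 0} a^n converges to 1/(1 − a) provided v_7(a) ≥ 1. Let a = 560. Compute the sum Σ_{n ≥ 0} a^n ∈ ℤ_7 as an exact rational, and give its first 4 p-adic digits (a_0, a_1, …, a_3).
Σ a^n = 1/(1 − a) = -1/559;  first 4 digits = (1, 3, 6, 4)

v_7(a) = 1 ≥ 1, so the series converges in ℤ_7 to 1/(1 − a) = 1/(1 − 560) = -1/559. Expand this rational in ℤ_7: compute digits iteratively via d_i = x_i mod 7, x_{i+1} = (x_i − d_i)/7. The first 4 digits are (1, 3, 6, 4).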